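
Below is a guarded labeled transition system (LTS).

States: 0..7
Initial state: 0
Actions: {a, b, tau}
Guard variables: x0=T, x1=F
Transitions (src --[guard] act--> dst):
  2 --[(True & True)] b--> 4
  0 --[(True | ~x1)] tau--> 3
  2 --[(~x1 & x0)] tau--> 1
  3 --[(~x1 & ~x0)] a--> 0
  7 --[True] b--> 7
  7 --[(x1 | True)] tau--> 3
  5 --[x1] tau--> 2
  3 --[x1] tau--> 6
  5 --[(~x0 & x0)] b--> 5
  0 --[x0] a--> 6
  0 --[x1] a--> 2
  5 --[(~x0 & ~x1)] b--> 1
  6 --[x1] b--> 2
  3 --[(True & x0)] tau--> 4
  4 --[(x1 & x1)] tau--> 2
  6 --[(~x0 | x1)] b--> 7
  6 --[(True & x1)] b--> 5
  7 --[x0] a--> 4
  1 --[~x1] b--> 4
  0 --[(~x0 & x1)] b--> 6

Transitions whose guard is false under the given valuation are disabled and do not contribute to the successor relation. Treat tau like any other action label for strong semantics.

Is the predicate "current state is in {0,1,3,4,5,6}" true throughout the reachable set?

Answer: INVARIANT HOLDS

Working:
Allowed set {0,1,3,4,5,6}
Reach set: {0,3,4,6}
  0: ✓
  3: ✓
  4: ✓
  6: ✓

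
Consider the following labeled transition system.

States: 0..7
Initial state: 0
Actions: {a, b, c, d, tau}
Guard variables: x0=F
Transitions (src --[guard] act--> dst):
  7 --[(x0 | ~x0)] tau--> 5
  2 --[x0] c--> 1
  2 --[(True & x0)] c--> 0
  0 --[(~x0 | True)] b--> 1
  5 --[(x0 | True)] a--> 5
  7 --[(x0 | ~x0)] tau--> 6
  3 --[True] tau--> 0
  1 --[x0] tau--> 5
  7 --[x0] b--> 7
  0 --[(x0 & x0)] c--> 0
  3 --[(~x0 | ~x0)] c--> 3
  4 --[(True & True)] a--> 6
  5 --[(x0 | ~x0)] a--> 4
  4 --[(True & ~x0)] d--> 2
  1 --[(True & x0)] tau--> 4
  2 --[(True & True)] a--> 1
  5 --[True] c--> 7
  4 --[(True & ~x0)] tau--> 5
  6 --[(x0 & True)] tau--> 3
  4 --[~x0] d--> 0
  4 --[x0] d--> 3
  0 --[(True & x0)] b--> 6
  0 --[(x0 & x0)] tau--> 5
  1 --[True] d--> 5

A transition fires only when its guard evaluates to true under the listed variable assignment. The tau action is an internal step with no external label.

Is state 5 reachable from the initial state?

After dropping false guards: 14 live edges.
L0 = {0}
L1 = {1}  total {0,1}
L2 = {5}  total {0,1,5}
L3 = {4,7}  total {0,1,4,5,7}
L4 = {2,6}  total {0,1,2,4,5,6,7}
R = {0,1,2,4,5,6,7}
Path to 5: b·d

Answer: REACHABLE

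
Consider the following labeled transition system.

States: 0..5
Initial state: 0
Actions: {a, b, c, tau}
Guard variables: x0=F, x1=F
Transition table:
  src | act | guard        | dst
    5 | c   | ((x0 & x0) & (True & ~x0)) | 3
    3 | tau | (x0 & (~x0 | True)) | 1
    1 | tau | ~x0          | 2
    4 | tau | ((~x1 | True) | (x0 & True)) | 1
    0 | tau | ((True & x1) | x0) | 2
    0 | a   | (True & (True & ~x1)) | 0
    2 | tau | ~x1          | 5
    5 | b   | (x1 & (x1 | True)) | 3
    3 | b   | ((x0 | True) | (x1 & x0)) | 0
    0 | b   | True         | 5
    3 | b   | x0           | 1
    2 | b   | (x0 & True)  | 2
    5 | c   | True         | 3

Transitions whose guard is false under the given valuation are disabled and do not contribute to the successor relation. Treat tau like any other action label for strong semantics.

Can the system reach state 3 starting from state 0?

Answer: REACHABLE

Trace:
7 transition(s) survive guard evaluation.
depth 0: {0}
depth 1: {5}  cumulative {0,5}
depth 2: {3}  cumulative {0,3,5}
R = {0,3,5}
Path to 3: b·c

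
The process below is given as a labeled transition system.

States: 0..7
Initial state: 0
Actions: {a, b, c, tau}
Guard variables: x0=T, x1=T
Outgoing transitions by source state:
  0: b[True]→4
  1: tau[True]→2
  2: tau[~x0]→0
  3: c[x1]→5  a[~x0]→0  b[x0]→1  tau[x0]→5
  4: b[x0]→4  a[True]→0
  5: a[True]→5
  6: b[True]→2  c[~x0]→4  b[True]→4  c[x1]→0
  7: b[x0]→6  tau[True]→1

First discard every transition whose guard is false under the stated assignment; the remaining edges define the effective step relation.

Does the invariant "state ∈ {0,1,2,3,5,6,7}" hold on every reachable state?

Inv-set: {0,1,2,3,5,6,7}
Reach set: {0,4}
  0: safe
  4: VIOLATES
witness against invariant: b → 4

Answer: INVARIANT VIOLATED at state 4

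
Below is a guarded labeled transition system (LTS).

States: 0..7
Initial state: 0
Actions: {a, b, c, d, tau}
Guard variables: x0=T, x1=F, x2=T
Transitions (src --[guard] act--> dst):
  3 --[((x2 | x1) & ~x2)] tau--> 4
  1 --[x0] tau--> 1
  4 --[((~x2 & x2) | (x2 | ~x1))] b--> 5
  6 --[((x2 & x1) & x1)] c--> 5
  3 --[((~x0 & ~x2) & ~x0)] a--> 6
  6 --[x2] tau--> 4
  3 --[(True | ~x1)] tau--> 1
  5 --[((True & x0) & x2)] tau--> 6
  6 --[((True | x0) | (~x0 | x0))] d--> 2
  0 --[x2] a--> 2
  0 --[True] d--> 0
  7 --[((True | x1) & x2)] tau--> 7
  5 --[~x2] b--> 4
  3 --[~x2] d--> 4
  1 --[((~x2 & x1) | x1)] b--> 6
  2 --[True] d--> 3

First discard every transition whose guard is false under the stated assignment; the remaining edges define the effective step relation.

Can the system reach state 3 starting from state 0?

10 transition(s) survive guard evaluation.
Layer 0: {0}
Layer 1: {2}  cumulative {0,2}
Layer 2: {3}  cumulative {0,2,3}
Layer 3: {1}  cumulative {0,1,2,3}
R = {0,1,2,3}
witness 3: a·d

Answer: REACHABLE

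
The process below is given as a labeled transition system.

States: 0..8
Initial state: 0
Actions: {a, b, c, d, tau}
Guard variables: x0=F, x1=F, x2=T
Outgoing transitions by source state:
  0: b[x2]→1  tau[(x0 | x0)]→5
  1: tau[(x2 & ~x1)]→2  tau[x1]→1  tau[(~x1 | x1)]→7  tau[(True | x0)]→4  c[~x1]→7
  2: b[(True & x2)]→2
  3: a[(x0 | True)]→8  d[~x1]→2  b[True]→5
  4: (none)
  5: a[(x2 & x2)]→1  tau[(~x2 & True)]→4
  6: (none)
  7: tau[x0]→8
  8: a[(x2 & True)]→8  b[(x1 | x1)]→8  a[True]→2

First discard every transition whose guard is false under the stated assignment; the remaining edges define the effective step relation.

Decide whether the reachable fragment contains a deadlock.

Answer: DEADLOCK at state 4

Analysis:
Reachable = {0,1,2,4,7}
  0: b→1  [deg 1]
  1: c→7  tau→2  tau→4  tau→7  [deg 4]
  2: b→2  [deg 1]
  4: ∅  [no exit]
  7: ∅  [no exit]
Path to 4: b·tau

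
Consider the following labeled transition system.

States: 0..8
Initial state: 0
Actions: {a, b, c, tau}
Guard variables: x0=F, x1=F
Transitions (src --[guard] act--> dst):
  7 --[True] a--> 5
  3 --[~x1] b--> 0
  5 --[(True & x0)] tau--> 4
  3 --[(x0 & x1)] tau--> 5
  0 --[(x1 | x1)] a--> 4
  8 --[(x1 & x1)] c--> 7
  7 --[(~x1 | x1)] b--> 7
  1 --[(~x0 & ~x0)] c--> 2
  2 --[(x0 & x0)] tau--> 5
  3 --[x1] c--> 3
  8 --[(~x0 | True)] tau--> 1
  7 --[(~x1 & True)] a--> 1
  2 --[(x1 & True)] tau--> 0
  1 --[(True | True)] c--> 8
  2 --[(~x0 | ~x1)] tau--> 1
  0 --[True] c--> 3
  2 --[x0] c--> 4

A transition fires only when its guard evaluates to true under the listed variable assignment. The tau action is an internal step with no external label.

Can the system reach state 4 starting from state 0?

9 transition(s) survive guard evaluation.
L0 = {0}
L1 = {3}  total {0,3}
Reach set: {0,3}

Answer: UNREACHABLE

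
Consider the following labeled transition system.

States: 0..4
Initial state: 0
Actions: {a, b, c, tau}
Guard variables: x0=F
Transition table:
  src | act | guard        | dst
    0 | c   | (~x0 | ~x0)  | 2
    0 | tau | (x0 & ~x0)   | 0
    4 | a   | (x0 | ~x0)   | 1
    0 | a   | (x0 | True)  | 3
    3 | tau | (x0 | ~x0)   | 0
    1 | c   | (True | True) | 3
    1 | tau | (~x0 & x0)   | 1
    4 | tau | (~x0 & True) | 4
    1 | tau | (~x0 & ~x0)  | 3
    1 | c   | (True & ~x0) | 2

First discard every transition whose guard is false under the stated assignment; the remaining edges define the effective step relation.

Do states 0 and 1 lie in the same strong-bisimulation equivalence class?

Compute ~ classes (split until stable):
  round 0: {{0,1,2,3,4}}
  round 1: {{0},{1},{2},{3},{4}}
stable after 2 split(s): 5 block(s)
class of 0: {0}; class of 1: {1}

Answer: NOT BISIMILAR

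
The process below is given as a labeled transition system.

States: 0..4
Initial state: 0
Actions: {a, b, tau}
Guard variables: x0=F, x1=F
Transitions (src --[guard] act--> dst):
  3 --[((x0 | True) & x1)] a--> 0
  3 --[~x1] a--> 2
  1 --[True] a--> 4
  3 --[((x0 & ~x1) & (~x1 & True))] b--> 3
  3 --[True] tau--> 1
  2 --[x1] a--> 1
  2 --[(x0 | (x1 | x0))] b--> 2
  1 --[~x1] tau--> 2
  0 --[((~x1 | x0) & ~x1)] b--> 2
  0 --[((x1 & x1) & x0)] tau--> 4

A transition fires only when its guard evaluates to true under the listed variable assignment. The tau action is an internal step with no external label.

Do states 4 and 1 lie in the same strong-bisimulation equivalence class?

Bisimulation quotient by refinement:
  P[0] = {{0,1,2,3,4}}
  P[1] = {{0},{1,3},{2,4}}
  P[2] = {{0},{1},{2,4},{3}}
Fixed point at round 3; 4 class(es).
[4]={2,4}  [1]={1}

Answer: NOT BISIMILAR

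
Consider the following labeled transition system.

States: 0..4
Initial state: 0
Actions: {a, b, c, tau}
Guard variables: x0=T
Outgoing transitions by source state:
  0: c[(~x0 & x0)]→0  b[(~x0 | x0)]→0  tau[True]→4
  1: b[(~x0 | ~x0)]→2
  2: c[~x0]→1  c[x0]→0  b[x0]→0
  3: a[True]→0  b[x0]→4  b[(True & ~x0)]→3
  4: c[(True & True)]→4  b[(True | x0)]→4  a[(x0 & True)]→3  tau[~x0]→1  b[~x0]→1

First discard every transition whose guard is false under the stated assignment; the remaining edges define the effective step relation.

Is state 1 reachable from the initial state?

Guard filter leaves 9 enabled edge(s).
L0 = {0}
L1 = {4}  total {0,4}
L2 = {3}  total {0,3,4}
Reachable = {0,3,4}

Answer: UNREACHABLE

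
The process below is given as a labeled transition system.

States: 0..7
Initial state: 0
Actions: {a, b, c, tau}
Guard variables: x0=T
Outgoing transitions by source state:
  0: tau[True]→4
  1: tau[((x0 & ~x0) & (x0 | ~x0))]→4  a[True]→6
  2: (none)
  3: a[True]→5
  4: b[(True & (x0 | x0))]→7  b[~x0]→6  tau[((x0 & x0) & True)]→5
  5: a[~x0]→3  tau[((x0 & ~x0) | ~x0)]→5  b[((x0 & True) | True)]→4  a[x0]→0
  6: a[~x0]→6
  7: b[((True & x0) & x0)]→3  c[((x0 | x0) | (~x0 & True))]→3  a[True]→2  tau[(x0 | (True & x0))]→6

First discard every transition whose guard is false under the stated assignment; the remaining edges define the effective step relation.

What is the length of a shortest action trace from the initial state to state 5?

Layered search for 5:
  Layer 0: {0}
  Layer 1: {4}
  Layer 2: {5,7}
5 enters at depth 2; path tau·tau

Answer: 2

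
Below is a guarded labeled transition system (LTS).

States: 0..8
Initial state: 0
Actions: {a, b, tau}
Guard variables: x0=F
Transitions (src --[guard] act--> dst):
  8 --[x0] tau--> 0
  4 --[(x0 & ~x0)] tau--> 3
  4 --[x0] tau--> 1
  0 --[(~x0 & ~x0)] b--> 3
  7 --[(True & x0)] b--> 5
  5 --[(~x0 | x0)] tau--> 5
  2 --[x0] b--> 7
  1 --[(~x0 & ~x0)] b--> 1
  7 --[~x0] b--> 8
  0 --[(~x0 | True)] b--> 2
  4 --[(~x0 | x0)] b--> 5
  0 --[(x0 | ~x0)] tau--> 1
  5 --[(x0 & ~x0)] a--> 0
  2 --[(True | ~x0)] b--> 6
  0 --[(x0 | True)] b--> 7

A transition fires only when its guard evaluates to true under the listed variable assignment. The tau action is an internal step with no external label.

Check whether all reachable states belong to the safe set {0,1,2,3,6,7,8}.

Answer: INVARIANT HOLDS

Analysis:
Inv-set: {0,1,2,3,6,7,8}
Reach set: {0,1,2,3,6,7,8}
  0: safe
  1: safe
  2: safe
  3: safe
  6: safe
  7: safe
  8: safe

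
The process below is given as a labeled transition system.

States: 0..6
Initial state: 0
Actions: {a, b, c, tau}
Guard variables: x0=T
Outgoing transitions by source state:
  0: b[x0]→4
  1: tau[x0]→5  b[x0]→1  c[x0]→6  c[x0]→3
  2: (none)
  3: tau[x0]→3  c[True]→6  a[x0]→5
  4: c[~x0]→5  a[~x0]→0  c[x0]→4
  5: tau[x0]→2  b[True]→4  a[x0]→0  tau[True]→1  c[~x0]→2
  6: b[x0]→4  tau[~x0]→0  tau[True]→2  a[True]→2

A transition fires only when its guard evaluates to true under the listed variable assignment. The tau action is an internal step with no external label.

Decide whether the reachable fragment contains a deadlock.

Reachable = {0,4}
  0: b→4  [1 exit(s)]
  4: c→4  [1 exit(s)]

Answer: DEADLOCK-FREE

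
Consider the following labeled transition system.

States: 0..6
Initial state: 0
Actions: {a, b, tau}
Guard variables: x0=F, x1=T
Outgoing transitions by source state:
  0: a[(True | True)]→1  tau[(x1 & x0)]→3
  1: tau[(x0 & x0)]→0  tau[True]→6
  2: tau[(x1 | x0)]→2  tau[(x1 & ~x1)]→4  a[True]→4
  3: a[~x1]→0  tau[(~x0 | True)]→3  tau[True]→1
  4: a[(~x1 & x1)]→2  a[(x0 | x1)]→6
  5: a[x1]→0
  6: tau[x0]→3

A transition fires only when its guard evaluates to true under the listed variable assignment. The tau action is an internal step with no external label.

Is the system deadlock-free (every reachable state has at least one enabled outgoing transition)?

Answer: DEADLOCK at state 6

Analysis:
R = {0,1,6}
  0: a→1  [1 exit(s)]
  1: tau→6  [1 exit(s)]
  6: ∅  [deadlock]
Path to 6: a·tau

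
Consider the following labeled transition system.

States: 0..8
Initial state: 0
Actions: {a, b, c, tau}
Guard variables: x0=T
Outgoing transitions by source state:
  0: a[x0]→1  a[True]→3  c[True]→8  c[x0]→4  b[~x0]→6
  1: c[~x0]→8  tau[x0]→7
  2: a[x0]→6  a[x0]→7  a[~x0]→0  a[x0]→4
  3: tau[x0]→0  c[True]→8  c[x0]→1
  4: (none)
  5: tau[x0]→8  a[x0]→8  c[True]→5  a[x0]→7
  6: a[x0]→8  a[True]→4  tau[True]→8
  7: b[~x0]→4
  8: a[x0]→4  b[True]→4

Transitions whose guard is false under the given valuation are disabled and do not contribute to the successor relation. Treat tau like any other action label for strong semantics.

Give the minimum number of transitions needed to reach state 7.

Breadth-first toward 7:
  depth 0: {0}
  depth 1: {1,3,4,8}
  depth 2: {7}
depth(7)=2, e.g. a·tau

Answer: 2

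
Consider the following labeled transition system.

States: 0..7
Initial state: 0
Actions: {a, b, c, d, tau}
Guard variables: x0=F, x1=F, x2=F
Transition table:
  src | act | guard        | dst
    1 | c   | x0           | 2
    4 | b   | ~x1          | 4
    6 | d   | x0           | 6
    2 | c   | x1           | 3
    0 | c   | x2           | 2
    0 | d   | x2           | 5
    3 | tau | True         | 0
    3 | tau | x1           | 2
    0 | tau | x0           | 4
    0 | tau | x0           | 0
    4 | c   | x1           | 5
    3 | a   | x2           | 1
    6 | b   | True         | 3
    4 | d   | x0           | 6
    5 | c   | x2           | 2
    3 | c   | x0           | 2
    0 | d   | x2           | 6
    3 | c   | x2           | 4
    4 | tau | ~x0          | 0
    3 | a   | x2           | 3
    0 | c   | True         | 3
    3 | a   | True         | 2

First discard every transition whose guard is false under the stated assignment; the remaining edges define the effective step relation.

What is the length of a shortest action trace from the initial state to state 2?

Answer: 2

Analysis:
Layered search for 2:
  depth 0: {0}
  depth 1: {3}
  depth 2: {2}
2 enters at depth 2; path c·a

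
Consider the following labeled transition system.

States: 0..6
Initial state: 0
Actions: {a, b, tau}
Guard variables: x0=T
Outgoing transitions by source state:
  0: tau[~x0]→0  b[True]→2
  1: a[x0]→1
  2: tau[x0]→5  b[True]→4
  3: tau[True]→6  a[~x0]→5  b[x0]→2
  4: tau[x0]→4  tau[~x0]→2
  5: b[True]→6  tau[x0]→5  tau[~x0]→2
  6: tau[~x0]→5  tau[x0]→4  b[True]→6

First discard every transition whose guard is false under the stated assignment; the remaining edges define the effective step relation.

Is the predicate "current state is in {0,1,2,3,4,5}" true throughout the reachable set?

Answer: INVARIANT VIOLATED at state 6

Trace:
Inv-set: {0,1,2,3,4,5}
R = {0,2,4,5,6}
  0: ok
  2: ok
  4: ok
  5: ok
  6: outside
reach 6 via b·tau·b — violates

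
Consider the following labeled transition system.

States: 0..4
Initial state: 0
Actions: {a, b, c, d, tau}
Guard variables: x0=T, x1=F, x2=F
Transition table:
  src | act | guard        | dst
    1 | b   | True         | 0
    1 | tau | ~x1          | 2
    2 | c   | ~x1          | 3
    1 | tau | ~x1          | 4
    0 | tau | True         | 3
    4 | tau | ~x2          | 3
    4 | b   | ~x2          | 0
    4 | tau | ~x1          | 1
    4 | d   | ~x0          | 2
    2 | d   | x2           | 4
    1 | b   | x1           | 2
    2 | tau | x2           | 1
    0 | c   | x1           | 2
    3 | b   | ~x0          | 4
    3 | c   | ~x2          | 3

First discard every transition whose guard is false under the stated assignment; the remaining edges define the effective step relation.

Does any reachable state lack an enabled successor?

Answer: DEADLOCK-FREE

Analysis:
R = {0,3}
  0: tau→3  [1 exit(s)]
  3: c→3  [1 exit(s)]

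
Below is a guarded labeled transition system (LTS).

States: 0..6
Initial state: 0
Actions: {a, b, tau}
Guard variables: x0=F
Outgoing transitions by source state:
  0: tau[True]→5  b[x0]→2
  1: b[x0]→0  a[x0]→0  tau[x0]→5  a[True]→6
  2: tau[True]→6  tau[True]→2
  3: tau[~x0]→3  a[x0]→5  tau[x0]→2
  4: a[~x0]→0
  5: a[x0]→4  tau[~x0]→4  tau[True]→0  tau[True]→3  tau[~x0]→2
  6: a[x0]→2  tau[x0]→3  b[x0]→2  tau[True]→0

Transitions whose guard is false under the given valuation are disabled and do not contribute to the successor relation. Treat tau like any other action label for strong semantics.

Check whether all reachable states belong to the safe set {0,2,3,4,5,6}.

Answer: INVARIANT HOLDS

Analysis:
Allowed set {0,2,3,4,5,6}
Reachable = {0,2,3,4,5,6}
  0: ✓
  2: ✓
  3: ✓
  4: ✓
  5: ✓
  6: ✓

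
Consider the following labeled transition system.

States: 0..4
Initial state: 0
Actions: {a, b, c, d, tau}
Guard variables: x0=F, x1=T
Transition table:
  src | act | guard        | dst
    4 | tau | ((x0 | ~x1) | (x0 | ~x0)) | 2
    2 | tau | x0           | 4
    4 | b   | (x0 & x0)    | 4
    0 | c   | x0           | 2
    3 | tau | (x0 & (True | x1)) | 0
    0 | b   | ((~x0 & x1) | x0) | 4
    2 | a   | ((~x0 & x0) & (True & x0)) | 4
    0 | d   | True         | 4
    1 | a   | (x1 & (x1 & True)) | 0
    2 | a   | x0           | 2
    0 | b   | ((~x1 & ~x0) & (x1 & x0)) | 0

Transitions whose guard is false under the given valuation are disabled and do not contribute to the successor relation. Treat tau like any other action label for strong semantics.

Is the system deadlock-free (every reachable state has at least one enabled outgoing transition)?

Reachable = {0,2,4}
  0: b→4  d→4  [deg 2]
  2: ∅  [deadlock]
  4: tau→2  [deg 1]
trace reaching 2: b·tau

Answer: DEADLOCK at state 2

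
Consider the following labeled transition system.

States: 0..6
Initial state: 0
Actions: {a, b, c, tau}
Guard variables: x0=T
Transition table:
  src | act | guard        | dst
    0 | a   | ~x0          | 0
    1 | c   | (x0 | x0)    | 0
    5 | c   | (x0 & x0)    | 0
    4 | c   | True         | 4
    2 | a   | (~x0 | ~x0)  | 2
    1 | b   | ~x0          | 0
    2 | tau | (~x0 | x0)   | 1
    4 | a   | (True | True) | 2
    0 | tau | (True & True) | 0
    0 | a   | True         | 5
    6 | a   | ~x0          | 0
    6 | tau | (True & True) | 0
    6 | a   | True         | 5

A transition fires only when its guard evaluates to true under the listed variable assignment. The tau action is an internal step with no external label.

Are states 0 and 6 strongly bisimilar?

Answer: BISIMILAR

Analysis:
Refine partition for ~:
  round 0: {{0,1,2,3,4,5,6}}
  round 1: {{0,6},{1,5},{2},{3},{4}}
5 equivalence class(es) (converged in 2)
[0]={0,6}  [6]={0,6}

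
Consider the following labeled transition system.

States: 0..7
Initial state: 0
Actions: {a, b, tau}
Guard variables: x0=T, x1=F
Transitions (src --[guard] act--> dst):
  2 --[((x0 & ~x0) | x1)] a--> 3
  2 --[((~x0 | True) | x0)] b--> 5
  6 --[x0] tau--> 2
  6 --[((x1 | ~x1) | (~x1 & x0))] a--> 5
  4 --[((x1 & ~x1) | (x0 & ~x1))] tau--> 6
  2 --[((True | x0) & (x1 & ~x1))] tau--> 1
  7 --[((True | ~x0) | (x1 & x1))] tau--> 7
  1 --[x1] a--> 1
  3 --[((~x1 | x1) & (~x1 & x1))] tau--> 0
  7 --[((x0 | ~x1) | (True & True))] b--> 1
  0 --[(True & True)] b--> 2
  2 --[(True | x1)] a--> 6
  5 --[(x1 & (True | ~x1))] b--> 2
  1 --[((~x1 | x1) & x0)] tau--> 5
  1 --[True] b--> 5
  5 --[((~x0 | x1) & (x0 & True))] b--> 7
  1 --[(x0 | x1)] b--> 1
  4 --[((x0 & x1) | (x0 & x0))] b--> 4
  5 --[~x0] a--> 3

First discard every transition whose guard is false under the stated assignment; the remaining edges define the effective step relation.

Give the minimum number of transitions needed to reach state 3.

Answer: UNREACHABLE

Trace:
Breadth-first toward 3:
  Layer 0: {0}
  Layer 1: {2}
  Layer 2: {5,6}
3 never appears.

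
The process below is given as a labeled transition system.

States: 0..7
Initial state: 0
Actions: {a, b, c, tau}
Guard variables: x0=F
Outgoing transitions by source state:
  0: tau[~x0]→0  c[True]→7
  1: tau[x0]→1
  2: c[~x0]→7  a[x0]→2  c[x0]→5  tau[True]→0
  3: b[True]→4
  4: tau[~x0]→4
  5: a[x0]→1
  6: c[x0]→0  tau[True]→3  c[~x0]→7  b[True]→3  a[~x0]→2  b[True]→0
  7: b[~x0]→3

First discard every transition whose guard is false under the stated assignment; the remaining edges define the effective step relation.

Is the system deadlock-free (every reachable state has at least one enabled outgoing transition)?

Answer: DEADLOCK-FREE

Trace:
Reachable = {0,3,4,7}
  0: c→7  tau→0  [2 exit(s)]
  3: b→4  [1 exit(s)]
  4: tau→4  [1 exit(s)]
  7: b→3  [1 exit(s)]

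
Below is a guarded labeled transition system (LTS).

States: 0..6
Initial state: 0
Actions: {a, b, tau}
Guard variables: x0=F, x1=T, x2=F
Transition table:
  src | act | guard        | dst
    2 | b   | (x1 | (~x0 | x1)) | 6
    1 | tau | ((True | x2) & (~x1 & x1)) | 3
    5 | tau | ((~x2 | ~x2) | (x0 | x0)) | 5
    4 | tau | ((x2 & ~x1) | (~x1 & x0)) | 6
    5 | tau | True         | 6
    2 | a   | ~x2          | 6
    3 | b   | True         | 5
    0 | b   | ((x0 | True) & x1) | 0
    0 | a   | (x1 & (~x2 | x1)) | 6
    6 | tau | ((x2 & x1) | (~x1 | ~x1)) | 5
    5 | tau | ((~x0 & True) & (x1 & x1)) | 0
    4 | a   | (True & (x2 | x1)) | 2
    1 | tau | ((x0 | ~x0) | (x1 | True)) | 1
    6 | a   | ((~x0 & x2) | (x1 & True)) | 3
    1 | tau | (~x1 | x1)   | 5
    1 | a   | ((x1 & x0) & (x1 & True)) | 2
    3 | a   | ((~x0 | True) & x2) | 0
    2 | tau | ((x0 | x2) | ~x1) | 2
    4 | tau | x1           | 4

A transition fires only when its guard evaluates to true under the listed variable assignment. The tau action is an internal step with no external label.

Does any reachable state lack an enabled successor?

Reach set: {0,3,5,6}
  0: a→6  b→0  [2 out]
  3: b→5  [1 out]
  5: tau→0  tau→5  tau→6  [3 out]
  6: a→3  [1 out]

Answer: DEADLOCK-FREE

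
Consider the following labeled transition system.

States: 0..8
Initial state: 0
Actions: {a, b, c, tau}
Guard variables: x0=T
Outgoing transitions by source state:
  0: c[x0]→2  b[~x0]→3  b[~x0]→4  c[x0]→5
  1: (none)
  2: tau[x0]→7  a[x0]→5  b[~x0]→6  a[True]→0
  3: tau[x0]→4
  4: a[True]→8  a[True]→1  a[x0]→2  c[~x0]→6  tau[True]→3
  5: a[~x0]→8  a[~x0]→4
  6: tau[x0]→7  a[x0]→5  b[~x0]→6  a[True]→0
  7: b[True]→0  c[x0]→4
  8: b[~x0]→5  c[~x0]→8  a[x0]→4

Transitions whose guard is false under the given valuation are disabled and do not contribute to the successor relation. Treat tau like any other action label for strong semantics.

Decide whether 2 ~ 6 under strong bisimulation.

Refine partition for ~:
  π0 = {{0,1,2,3,4,5,6,7,8}}
  π1 = {{0},{1,5},{2,4,6},{3},{7},{8}}
  π2 = {{0},{1,5},{2,6},{3},{4},{7},{8}}
Fixed point at round 3; 7 class(es).
class of 2: {2,6}; class of 6: {2,6}

Answer: BISIMILAR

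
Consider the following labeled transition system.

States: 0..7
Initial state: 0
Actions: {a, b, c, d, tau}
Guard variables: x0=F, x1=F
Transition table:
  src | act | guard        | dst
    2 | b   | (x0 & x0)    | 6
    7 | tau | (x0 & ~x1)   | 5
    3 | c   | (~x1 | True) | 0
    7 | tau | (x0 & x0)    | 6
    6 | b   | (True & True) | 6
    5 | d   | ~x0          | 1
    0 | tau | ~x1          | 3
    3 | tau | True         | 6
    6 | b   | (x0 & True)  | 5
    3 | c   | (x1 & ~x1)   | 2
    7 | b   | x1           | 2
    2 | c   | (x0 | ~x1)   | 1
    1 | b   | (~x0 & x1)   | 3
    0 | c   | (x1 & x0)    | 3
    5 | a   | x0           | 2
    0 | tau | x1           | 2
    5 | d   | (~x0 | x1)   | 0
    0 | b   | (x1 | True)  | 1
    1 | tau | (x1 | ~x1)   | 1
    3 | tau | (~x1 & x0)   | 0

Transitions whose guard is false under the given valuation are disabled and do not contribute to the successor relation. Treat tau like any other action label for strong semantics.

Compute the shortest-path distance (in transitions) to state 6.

Answer: 2

Working:
Layered search for 6:
  L0 = {0}
  L1 = {1,3}
  L2 = {6}
first hit 6 at d=2 via tau·tau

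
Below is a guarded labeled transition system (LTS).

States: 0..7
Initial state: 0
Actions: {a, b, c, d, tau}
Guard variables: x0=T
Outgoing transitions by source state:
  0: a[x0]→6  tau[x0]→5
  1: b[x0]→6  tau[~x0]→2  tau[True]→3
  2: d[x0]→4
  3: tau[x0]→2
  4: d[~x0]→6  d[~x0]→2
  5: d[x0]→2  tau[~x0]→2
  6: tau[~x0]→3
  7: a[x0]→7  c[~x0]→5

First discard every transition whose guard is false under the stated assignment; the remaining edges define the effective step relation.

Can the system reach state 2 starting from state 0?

8 transition(s) survive guard evaluation.
depth 0: {0}
depth 1: {5,6}  cumulative {0,5,6}
depth 2: {2}  cumulative {0,2,5,6}
depth 3: {4}  cumulative {0,2,4,5,6}
Reach set: {0,2,4,5,6}
Path to 2: tau·d

Answer: REACHABLE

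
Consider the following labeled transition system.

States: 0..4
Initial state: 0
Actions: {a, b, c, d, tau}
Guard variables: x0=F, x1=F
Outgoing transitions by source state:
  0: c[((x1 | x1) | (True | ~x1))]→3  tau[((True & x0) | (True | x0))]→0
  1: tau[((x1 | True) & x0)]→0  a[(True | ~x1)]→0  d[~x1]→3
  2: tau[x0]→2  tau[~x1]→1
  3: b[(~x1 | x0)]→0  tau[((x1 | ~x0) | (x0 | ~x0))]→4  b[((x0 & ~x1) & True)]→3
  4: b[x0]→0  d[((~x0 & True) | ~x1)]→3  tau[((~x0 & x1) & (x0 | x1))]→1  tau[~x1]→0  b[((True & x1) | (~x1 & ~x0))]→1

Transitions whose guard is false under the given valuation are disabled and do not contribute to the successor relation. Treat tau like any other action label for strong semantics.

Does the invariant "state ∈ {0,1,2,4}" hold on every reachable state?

Answer: INVARIANT VIOLATED at state 3

Working:
Allowed set {0,1,2,4}
Reachable = {0,1,3,4}
  0: safe
  1: safe
  3: VIOLATES
  4: safe
counterexample path to 3: c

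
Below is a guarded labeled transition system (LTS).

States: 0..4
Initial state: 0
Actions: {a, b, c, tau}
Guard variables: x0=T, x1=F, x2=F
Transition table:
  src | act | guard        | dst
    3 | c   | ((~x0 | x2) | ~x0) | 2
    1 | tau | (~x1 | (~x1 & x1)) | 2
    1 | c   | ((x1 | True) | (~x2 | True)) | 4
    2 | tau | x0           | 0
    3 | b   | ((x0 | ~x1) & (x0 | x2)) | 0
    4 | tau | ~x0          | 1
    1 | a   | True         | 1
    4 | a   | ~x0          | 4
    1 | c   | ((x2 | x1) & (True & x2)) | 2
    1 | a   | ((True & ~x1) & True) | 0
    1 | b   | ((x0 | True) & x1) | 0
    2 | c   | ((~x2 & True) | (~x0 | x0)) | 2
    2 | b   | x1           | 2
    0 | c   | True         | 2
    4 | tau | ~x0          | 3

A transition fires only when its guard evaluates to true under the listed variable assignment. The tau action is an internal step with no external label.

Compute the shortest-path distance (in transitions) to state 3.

Breadth-first toward 3:
  L0 = {0}
  L1 = {2}
3 never appears.

Answer: UNREACHABLE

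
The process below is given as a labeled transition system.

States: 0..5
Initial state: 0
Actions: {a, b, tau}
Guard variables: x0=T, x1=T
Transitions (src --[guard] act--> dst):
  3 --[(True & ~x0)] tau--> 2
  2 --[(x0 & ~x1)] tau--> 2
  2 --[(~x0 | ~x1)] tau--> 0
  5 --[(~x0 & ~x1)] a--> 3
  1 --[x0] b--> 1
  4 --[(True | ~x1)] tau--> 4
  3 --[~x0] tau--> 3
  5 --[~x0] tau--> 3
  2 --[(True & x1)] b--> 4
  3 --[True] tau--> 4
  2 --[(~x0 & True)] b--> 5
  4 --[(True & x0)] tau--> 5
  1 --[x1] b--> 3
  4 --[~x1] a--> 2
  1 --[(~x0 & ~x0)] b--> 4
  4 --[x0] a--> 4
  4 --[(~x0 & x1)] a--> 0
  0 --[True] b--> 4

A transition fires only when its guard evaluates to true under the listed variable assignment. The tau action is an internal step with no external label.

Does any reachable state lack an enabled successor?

R = {0,4,5}
  0: b→4  [1 exit(s)]
  4: a→4  tau→4  tau→5  [3 exit(s)]
  5: ∅  [STUCK]
witness 5: b·tau

Answer: DEADLOCK at state 5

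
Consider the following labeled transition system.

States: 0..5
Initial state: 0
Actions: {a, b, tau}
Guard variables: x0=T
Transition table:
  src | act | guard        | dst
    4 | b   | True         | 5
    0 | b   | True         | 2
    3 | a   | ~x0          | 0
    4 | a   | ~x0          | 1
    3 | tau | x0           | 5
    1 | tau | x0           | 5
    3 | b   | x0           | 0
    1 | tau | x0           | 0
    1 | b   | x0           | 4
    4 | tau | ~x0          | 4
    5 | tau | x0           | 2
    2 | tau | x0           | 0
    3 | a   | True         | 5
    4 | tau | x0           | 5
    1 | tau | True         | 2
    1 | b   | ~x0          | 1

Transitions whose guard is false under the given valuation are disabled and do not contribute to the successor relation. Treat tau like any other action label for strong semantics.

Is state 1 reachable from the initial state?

Answer: UNREACHABLE

Working:
After dropping false guards: 12 live edges.
L0 = {0}
L1 = {2}  total {0,2}
Reachable = {0,2}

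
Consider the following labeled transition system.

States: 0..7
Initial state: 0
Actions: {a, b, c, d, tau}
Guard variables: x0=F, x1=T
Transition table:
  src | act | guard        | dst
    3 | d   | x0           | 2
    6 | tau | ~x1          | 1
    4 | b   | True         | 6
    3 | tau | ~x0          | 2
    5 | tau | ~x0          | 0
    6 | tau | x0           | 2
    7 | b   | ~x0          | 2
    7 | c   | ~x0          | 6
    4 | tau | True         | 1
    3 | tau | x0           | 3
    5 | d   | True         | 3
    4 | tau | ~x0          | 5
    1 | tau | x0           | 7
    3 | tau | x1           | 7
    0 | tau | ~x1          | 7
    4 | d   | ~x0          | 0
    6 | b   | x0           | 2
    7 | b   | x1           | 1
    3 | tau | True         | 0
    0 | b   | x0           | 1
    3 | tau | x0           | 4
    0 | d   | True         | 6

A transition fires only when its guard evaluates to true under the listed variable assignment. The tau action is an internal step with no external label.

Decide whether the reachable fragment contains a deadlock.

R = {0,6}
  0: d→6  [deg 1]
  6: ∅  [deadlock]
Path to 6: d

Answer: DEADLOCK at state 6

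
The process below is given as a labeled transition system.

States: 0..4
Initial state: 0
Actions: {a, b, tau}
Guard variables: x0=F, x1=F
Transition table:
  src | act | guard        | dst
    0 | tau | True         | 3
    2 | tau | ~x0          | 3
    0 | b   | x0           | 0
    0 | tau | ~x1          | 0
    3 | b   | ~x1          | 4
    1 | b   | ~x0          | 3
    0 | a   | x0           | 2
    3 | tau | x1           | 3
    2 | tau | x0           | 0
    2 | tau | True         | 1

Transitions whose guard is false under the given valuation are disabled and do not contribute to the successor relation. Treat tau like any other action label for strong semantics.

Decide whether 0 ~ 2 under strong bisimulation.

Answer: NOT BISIMILAR

Trace:
Bisimulation quotient by refinement:
  round 0: {{0,1,2,3,4}}
  round 1: {{0,2},{1,3},{4}}
  round 2: {{0},{1},{2},{3},{4}}
Fixed point at round 3; 5 class(es).
[0]={0}  [2]={2}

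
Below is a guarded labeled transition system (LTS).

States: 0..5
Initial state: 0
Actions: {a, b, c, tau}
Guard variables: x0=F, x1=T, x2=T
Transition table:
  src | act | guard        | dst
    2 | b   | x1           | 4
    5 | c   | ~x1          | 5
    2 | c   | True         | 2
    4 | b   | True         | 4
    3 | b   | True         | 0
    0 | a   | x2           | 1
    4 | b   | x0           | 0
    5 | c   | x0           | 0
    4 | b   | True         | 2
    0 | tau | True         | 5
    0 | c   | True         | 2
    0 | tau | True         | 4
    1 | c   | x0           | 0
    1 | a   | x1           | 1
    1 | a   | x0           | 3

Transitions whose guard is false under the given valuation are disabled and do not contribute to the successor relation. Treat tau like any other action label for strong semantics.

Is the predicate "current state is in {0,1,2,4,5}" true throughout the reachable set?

Allowed set {0,1,2,4,5}
R = {0,1,2,4,5}
  0: ok
  1: ok
  2: ok
  4: ok
  5: ok

Answer: INVARIANT HOLDS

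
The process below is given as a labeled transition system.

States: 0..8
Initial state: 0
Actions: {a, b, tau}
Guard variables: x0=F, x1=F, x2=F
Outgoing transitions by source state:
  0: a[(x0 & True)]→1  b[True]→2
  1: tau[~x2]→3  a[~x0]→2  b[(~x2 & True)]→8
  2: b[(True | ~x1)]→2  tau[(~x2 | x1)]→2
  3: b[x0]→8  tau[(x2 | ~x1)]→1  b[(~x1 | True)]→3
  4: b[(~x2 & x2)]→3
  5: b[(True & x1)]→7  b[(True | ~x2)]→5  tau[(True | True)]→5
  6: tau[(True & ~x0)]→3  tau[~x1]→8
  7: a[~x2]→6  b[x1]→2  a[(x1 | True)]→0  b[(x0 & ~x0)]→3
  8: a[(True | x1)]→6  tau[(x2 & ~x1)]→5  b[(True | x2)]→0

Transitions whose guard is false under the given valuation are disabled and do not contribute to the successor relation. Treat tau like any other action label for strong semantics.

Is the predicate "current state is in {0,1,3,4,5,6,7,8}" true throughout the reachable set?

Answer: INVARIANT VIOLATED at state 2

Trace:
Allowed set {0,1,3,4,5,6,7,8}
Reach set: {0,2}
  0: safe
  2: outside
reach 2 via b — violates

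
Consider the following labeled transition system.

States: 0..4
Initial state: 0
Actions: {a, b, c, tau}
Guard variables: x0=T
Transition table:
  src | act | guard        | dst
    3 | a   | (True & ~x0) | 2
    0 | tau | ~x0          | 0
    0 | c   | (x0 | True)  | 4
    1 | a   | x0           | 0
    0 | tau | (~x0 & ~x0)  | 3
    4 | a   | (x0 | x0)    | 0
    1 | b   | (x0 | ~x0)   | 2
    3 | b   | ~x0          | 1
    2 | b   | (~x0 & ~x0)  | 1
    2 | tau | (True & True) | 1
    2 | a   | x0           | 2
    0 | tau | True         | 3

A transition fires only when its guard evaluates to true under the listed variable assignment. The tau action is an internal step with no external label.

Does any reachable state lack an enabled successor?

Answer: DEADLOCK at state 3

Trace:
R = {0,3,4}
  0: c→4  tau→3  [2 out]
  3: ∅  [STUCK]
  4: a→0  [1 out]
witness 3: tau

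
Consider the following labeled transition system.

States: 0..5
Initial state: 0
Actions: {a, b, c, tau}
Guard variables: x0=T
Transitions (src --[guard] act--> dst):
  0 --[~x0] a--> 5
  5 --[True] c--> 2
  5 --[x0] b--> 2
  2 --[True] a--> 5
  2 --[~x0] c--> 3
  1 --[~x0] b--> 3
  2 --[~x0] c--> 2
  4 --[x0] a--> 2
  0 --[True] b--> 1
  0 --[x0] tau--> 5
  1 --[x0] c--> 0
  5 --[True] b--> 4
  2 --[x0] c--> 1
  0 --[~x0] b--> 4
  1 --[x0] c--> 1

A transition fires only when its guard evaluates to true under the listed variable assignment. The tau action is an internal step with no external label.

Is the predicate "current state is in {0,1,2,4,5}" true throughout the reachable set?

Allowed set {0,1,2,4,5}
Reachable = {0,1,2,4,5}
  0: ok
  1: ok
  2: ok
  4: ok
  5: ok

Answer: INVARIANT HOLDS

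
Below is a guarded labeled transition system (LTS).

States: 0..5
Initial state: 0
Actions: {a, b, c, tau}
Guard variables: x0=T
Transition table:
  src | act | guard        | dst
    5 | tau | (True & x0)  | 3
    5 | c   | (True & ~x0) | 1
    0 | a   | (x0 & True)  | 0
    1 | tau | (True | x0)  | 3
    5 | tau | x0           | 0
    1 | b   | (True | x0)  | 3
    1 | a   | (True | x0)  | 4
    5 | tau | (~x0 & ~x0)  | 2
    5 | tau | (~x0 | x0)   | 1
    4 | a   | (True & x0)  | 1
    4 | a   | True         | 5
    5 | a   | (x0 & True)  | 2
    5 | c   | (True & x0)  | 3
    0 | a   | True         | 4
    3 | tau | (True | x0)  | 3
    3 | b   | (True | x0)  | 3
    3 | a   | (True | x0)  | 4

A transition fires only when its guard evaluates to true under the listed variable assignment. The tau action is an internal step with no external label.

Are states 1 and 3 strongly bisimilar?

Answer: BISIMILAR

Analysis:
Compute ~ classes (split until stable):
  P[0] = {{0,1,2,3,4,5}}
  P[1] = {{0,4},{1,3},{2},{5}}
  P[2] = {{0},{1,3},{2},{4},{5}}
5 equivalence class(es) (converged in 3)
class of 1: {1,3}; class of 3: {1,3}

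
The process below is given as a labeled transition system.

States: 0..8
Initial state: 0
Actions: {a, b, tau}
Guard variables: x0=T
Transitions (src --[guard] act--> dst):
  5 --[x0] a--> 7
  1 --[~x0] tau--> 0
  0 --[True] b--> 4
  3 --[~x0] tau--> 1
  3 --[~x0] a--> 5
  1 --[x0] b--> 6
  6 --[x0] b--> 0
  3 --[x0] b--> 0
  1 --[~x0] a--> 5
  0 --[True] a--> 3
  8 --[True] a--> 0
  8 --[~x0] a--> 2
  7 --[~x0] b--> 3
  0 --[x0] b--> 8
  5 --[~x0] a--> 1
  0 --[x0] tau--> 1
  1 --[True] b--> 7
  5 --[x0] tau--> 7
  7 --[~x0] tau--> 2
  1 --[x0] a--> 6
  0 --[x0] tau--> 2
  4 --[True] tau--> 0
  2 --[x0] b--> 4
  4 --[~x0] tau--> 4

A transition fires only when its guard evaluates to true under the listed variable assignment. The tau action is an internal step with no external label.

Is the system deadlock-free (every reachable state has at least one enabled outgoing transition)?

R = {0,1,2,3,4,6,7,8}
  0: a→3  b→4  b→8  tau→1  tau→2  [5 out]
  1: a→6  b→6  b→7  [3 out]
  2: b→4  [1 out]
  3: b→0  [1 out]
  4: tau→0  [1 out]
  6: b→0  [1 out]
  7: ∅  [STUCK]
  8: a→0  [1 out]
Path to 7: tau·b

Answer: DEADLOCK at state 7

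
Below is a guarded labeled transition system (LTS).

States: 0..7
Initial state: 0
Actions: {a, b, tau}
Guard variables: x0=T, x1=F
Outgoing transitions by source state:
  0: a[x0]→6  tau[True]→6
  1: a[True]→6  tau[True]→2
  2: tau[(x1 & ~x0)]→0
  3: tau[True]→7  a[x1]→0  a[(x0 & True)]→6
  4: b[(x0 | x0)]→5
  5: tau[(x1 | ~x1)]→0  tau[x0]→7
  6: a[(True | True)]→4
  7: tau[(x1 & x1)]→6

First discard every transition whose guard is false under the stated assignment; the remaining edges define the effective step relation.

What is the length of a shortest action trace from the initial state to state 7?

BFS to 7:
  depth 0: {0}
  depth 1: {6}
  depth 2: {4}
  depth 3: {5}
  depth 4: {7}
depth(7)=4, e.g. a·a·b·tau

Answer: 4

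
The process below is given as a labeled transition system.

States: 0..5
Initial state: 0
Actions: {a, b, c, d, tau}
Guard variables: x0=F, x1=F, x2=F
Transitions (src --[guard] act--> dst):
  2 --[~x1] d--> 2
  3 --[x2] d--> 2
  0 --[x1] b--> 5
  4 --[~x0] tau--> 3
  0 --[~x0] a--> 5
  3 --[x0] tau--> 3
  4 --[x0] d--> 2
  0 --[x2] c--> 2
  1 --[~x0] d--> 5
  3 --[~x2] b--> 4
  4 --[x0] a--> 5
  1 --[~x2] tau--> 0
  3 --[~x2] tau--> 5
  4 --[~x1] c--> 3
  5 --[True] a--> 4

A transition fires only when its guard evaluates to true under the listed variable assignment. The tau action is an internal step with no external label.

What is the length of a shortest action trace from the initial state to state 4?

Breadth-first toward 4:
  L0 = {0}
  L1 = {5}
  L2 = {4}
4 enters at depth 2; path a·a

Answer: 2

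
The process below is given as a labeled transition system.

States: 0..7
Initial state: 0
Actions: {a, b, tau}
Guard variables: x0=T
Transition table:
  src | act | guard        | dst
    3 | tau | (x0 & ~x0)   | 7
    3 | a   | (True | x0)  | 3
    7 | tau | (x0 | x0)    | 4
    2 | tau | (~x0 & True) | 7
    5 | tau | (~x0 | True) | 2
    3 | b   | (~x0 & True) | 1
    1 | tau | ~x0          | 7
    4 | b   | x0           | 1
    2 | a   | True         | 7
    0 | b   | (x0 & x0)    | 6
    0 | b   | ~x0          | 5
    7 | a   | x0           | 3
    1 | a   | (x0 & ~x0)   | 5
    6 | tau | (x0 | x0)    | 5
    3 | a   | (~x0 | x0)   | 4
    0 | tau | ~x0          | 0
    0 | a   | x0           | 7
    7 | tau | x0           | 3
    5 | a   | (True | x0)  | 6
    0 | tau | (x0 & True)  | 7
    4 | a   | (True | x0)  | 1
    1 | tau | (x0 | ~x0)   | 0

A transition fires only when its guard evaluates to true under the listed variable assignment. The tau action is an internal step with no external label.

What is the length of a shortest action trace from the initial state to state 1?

Layered search for 1:
  Layer 0: {0}
  Layer 1: {6,7}
  Layer 2: {3,4,5}
  Layer 3: {1,2}
first hit 1 at d=3 via a·tau·a

Answer: 3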